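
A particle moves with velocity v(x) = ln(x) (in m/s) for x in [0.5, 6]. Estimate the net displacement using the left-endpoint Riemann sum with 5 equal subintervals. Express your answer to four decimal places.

4.0638

Δx = (6 − 0.5)/5 = 1.1.
Left endpoints: 0.5, 1.6, 2.7, 3.8, 4.9.
v(0.5) ≈ -0.6931, v(1.6) ≈ 0.4700, v(2.7) ≈ 0.9933, v(3.8) ≈ 1.3350, v(4.9) ≈ 1.5892.
Sum = Δx · [v(0.5) + v(1.6) + v(2.7) + v(3.8) + v(4.9)].
Sum ≈ 4.0638.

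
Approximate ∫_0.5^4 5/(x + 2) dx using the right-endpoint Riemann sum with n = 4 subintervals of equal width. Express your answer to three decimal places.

3.909

Δx = (4 − 0.5)/4 = 0.875.
Right endpoints: 1.375, 2.25, 3.125, 4.
f(1.375) = 40/27, f(2.25) = 20/17, f(3.125) = 40/41, f(4) = 5/6.
Sum = Δx · [f(1.375) + f(2.25) + f(3.125) + f(4)].
Sum ≈ 3.909.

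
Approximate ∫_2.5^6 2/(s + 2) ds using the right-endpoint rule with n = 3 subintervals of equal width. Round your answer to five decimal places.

1.04489

Δs = (6 − 2.5)/3 = 7/6.
Right endpoints: 11/3, 29/6, 6.
f(11/3) = 6/17, f(29/6) = 12/41, f(6) = 0.25.
Sum = Δs · [f(11/3) + f(29/6) + f(6)].
Sum ≈ 1.04489.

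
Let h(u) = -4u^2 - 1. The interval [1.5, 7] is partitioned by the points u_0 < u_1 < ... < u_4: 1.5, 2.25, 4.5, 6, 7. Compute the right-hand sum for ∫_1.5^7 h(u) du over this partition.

-614.9375

Subinterval widths: 0.75, 2.25, 1.5, 1.
Right endpoints: 2.25, 4.5, 6, 7.
h(2.25) = -21.25, h(4.5) = -82, h(6) = -145, h(7) = -197.
Sum = Σ Δu_i · h(u_i).
Sum = -614.9375.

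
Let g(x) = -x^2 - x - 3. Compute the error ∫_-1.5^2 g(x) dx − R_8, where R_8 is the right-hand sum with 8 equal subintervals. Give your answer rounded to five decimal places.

1.26009

Exact integral: ∫_-1.5^2 g(x) dx ≈ -15.1666667.
R_8 ≈ -16.4267578.
Error ≈ -15.1666667 − (-16.4267578) ≈ 1.26009.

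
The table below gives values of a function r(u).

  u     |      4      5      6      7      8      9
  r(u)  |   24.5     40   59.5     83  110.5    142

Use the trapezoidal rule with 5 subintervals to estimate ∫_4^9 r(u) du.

376.25

Δu = 1.
T_5 = (1/2)·[24.5 + 2·40 + 2·59.5 + 2·83 + 2·110.5 + 142] = 376.25.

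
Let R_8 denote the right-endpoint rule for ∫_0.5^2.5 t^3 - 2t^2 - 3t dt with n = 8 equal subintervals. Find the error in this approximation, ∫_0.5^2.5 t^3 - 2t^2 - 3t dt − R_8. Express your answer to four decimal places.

Exact integral: ∫_0.5^2.5 f(t) dt ≈ -9.583333.
R_8 = -9.84375.
Error ≈ -9.583333 − (-9.84375) ≈ 0.2604.

0.2604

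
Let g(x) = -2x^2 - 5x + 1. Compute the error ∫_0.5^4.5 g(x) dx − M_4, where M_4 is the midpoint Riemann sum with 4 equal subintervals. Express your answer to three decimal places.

-0.667

Exact integral: ∫_0.5^4.5 g(x) dx ≈ -106.66667.
M_4 = -106.
Error ≈ -106.66667 − (-106) ≈ -0.667.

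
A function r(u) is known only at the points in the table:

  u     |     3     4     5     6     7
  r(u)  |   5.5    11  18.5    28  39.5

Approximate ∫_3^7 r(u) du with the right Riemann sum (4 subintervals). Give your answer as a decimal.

Δu = 1.
Sum = 1·[11 + 18.5 + 28 + 39.5] = 97.

97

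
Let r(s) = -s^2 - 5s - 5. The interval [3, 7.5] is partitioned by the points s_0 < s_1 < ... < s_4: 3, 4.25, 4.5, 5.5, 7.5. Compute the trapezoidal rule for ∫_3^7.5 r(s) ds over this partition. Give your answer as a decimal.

-274.078125

Subinterval widths: 1.25, 0.25, 1, 2.
r(3) = -29, r(4.25) = -44.3125, r(4.5) = -47.75, r(5.5) = -62.75, r(7.5) = -98.75.
On each subinterval the trapezoid contributes (Δs_i/2)·[r(s_{i-1}) + r(s_i)].
Sum = -274.078125.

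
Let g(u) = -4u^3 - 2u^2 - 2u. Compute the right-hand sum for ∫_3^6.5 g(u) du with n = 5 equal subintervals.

-2291.66

Δu = (6.5 − 3)/5 = 0.7.
Right endpoints: 3.7, 4.4, 5.1, 5.8, 6.5.
g(3.7) = -237.392, g(4.4) = -388.256, g(5.1) = -592.824, g(5.8) = -859.328, g(6.5) = -1196.
Sum = Δu · [g(3.7) + g(4.4) + g(5.1) + g(5.8) + g(6.5)].
Sum = -2291.66.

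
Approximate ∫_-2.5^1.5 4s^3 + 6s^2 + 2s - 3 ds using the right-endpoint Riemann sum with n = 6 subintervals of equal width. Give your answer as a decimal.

8

Δs = (1.5 − (-2.5))/6 = 2/3.
Right endpoints: -11/6, -7/6, -0.5, 1/6, 5/6, 1.5.
f(-11/6) = -301/27, f(-7/6) = -95/27, f(-0.5) = -3, f(1/6) = -67/27, f(5/6) = 139/27, f(1.5) = 27.
Sum = Δs · [f(-11/6) + f(-7/6) + f(-0.5) + ...].
Sum = 8.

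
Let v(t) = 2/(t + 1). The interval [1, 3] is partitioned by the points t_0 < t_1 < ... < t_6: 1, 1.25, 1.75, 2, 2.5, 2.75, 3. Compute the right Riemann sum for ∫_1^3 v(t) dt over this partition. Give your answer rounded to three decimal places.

Subinterval widths: 0.25, 0.5, 0.25, 0.5, 0.25, 0.25.
Right endpoints: 1.25, 1.75, 2, 2.5, 2.75, 3.
v(1.25) = 8/9, v(1.75) = 8/11, v(2) = 2/3, v(2.5) = 4/7, v(2.75) = 8/15, v(3) = 0.5.
Sum = Σ Δt_i · v(t_i).
Sum ≈ 1.297.

1.297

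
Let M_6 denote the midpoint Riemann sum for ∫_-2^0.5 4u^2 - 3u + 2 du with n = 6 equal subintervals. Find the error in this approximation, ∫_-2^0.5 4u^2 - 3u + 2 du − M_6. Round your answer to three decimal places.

0.145

Exact integral: ∫_-2^0.5 f(u) du ≈ 21.45833.
M_6 ≈ 21.31366.
Error ≈ 21.45833 − 21.31366 ≈ 0.145.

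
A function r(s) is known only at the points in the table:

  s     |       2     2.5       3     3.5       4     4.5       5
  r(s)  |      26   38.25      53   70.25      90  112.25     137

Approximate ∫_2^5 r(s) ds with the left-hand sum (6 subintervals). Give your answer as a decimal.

Δs = 0.5.
Sum = 0.5·[26 + 38.25 + 53 + 70.25 + 90 + 112.25] = 194.875.

194.875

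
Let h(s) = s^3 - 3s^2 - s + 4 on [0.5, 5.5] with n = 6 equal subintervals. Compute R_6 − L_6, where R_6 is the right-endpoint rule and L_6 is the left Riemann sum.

59.375

R_6 ≈ 100.65972.
L_6 ≈ 41.28472.
R_6 − L_6 = 59.375.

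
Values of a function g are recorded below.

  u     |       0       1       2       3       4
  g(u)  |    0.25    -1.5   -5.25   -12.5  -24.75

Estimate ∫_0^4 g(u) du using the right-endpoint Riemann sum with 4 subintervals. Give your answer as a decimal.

Δu = 1.
Sum = 1·[(-1.5) + (-5.25) + (-12.5) + (-24.75)] = -44.

-44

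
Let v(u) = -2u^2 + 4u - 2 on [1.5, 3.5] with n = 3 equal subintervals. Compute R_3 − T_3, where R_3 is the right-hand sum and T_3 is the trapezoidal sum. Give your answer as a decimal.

R_3 ≈ -14.6296296.
T_3 ≈ -10.6296296.
R_3 − T_3 = -4.

-4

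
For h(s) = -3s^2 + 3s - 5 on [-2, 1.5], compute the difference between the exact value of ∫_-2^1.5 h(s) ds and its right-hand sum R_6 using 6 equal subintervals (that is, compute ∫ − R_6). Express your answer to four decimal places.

-3.9983

Exact integral: ∫_-2^1.5 h(s) ds = -31.5.
R_6 ≈ -27.501736.
Error ≈ -31.5 − (-27.501736) ≈ -3.9983.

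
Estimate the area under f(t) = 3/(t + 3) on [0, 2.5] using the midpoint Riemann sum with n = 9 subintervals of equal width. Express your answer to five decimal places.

1.81766

Δt = (2.5 − 0)/9 = 5/18.
Midpoints: 5/36, 5/12, 25/36, 35/36, 1.25, 55/36, 65/36, 25/12, 85/36.
f(5/36) = 108/113, f(5/12) = 36/41, f(25/36) = 108/133, f(35/36) = 108/143, f(1.25) = 12/17, f(55/36) = 108/163, f(65/36) = 108/173, f(25/12) = 36/61, f(85/36) = 108/193.
Sum = Δt · [f(5/36) + f(5/12) + f(25/36) + ...].
Sum ≈ 1.81766.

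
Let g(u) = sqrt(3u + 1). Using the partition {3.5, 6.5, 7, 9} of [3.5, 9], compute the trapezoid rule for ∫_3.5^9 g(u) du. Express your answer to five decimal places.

24.16473

Subinterval widths: 3, 0.5, 2.
g(3.5) ≈ 3.39116, g(6.5) ≈ 4.52769, g(7) ≈ 4.69042, g(9) ≈ 5.29150.
On each subinterval the trapezoid contributes (Δu_i/2)·[g(u_{i-1}) + g(u_i)].
Sum ≈ 24.16473.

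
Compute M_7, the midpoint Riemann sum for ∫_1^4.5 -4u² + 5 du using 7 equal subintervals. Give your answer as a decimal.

-102.375

Δu = (4.5 − 1)/7 = 0.5.
Midpoints: 1.25, 1.75, 2.25, 2.75, 3.25, 3.75, 4.25.
f(1.25) = -1.25, f(1.75) = -7.25, f(2.25) = -15.25, f(2.75) = -25.25, f(3.25) = -37.25, f(3.75) = -51.25, f(4.25) = -67.25.
Sum = Δu · [f(1.25) + f(1.75) + f(2.25) + ...].
Sum = -102.375.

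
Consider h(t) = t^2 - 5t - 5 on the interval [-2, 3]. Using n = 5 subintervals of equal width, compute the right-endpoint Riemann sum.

-35

Δt = (3 − (-2))/5 = 1.
Right endpoints: -1, 0, 1, 2, 3.
h(-1) = 1, h(0) = -5, h(1) = -9, h(2) = -11, h(3) = -11.
Sum = Δt · [h(-1) + h(0) + h(1) + h(2) + h(3)].
Sum = -35.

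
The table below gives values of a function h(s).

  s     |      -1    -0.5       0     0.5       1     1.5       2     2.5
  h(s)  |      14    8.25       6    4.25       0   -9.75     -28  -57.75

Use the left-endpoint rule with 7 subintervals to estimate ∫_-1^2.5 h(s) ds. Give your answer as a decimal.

Δs = 0.5.
Sum = 0.5·[14 + 8.25 + 6 + 4.25 + 0 + (-9.75) + (-28)] = -2.625.

-2.625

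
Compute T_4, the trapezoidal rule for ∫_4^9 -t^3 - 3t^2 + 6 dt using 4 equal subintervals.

-2240.546875

Δt = (9 − 4)/4 = 1.25.
f(4) = -106, f(5.25) = -221.390625, f(6.5) = -395.375, f(7.75) = -639.671875, f(9) = -966.
T_4 = (Δt/2)·[f(t_0) + 2f(t_1) + 2f(t_2) + 2f(t_3) + f(t_4)].
Sum = -2240.546875.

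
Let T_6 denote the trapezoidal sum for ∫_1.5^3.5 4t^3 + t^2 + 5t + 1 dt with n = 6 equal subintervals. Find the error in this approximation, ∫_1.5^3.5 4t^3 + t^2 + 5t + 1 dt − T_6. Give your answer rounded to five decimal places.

-1.14815

Exact integral: ∫_1.5^3.5 f(t) dt ≈ 185.1666667.
T_6 ≈ 186.3148148.
Error ≈ 185.1666667 − 186.3148148 ≈ -1.14815.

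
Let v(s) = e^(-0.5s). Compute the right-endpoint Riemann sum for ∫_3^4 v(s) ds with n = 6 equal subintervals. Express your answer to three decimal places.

Δs = (4 − 3)/6 = 1/6.
Right endpoints: 19/6, 10/3, 3.5, 11/3, 23/6, 4.
v(19/6) ≈ 0.205, v(10/3) ≈ 0.189, v(3.5) ≈ 0.174, v(11/3) ≈ 0.160, v(23/6) ≈ 0.147, v(4) ≈ 0.135.
Sum = Δs · [v(19/6) + v(10/3) + v(3.5) + ...].
Sum ≈ 0.168.

0.168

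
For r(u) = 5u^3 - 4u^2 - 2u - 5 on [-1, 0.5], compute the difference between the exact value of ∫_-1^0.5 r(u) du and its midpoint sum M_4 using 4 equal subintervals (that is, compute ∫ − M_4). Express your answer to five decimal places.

Exact integral: ∫_-1^0.5 r(u) du = -9.421875.
M_4 ≈ -9.2856445.
Error ≈ -9.421875 − (-9.2856445) ≈ -0.13623.

-0.13623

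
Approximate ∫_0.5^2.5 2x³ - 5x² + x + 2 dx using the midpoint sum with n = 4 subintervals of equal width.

0.5

Δx = (2.5 − 0.5)/4 = 0.5.
Midpoints: 0.75, 1.25, 1.75, 2.25.
f(0.75) = 0.78125, f(1.25) = -0.65625, f(1.75) = -0.84375, f(2.25) = 1.71875.
Sum = Δx · [f(0.75) + f(1.25) + f(1.75) + f(2.25)].
Sum = 0.5.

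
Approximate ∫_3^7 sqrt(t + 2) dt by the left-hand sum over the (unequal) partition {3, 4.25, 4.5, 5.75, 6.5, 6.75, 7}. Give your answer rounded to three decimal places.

10.163

Subinterval widths: 1.25, 0.25, 1.25, 0.75, 0.25, 0.25.
Left endpoints: 3, 4.25, 4.5, 5.75, 6.5, 6.75.
f(3) ≈ 2.236, f(4.25) ≈ 2.500, f(4.5) ≈ 2.550, f(5.75) ≈ 2.784, f(6.5) ≈ 2.915, f(6.75) ≈ 2.958.
Sum = Σ Δt_i · f(t_i).
Sum ≈ 10.163.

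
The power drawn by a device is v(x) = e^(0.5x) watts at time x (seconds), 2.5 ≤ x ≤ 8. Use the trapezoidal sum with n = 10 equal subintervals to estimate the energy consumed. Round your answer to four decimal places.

102.8590

Δx = (8 − 2.5)/10 = 0.55.
v(2.5) ≈ 3.4903, v(3.05) ≈ 4.5951, v(3.6) ≈ 6.0496, v(4.15) ≈ 7.9645, v(4.7) ≈ 10.4856, v(5.25) ≈ 13.8046, v(5.8) ≈ 18.1741, v(6.35) ≈ 23.9268, v(6.9) ≈ 31.5004, v(7.45) ≈ 41.4712, v(8) ≈ 54.5982.
T_10 = (Δx/2)·[v(x_0) + 2v(x_1) + ... + 2v(x_{9}) + v(x_10)].
Sum ≈ 102.8590.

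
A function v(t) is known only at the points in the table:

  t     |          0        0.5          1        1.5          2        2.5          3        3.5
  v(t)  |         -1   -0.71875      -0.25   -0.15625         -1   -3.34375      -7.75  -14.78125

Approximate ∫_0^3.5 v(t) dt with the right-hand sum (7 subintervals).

Δt = 0.5.
Sum = 0.5·[(-0.71875) + (-0.25) + (-0.15625) + (-1) + (-3.34375) + (-7.75) + (-14.78125)] = -14.

-14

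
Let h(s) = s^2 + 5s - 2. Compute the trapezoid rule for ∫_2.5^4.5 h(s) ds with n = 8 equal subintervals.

56.1875

Δs = (4.5 − 2.5)/8 = 0.25.
h(2.5) = 16.75, h(2.75) = 19.3125, h(3) = 22, h(3.25) = 24.8125, h(3.5) = 27.75, h(3.75) = 30.8125, h(4) = 34, h(4.25) = 37.3125, h(4.5) = 40.75.
T_8 = (Δs/2)·[h(s_0) + 2h(s_1) + ... + 2h(s_{7}) + h(s_8)].
Sum = 56.1875.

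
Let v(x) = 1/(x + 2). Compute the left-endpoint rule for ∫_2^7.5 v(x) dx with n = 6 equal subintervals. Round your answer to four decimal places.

Δx = (7.5 − 2)/6 = 11/12.
Left endpoints: 2, 35/12, 23/6, 4.75, 17/3, 79/12.
v(2) = 0.25, v(35/12) = 12/59, v(23/6) = 6/35, v(4.75) = 4/27, v(17/3) = 3/23, v(79/12) = 12/103.
Sum = Δx · [v(2) + v(35/12) + v(23/6) + ...].
Sum ≈ 0.9349.

0.9349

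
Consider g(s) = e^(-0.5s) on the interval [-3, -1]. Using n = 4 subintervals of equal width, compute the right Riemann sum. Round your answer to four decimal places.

Δs = (-1 − (-3))/4 = 0.5.
Right endpoints: -2.5, -2, -1.5, -1.
g(-2.5) ≈ 3.4903, g(-2) ≈ 2.7183, g(-1.5) ≈ 2.1170, g(-1) ≈ 1.6487.
Sum = Δs · [g(-2.5) + g(-2) + g(-1.5) + g(-1)].
Sum ≈ 4.9872.

4.9872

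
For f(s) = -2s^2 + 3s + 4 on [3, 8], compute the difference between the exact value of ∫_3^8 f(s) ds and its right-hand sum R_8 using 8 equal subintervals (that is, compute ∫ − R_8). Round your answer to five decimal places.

Exact integral: ∫_3^8 f(s) ds ≈ -220.8333333.
R_8 = -251.171875.
Error ≈ -220.8333333 − (-251.171875) ≈ 30.33854.

30.33854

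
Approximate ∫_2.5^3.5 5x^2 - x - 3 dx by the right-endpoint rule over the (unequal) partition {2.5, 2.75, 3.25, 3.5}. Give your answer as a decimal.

Subinterval widths: 0.25, 0.5, 0.25.
Right endpoints: 2.75, 3.25, 3.5.
f(2.75) = 32.0625, f(3.25) = 46.5625, f(3.5) = 54.75.
Sum = Σ Δx_i · f(x_i).
Sum = 44.984375.

44.984375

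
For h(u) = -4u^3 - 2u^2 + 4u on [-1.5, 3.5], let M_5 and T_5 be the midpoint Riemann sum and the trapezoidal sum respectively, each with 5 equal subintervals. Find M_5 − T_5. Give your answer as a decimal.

17.5

M_5 = -150.
T_5 = -167.5.
M_5 − T_5 = 17.5.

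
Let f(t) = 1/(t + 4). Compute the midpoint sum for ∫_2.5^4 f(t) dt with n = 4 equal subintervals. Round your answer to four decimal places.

0.2076

Δt = (4 − 2.5)/4 = 0.375.
Midpoints: 2.6875, 3.0625, 3.4375, 3.8125.
f(2.6875) = 16/107, f(3.0625) = 16/113, f(3.4375) = 16/119, f(3.8125) = 0.128.
Sum = Δt · [f(2.6875) + f(3.0625) + f(3.4375) + f(3.8125)].
Sum ≈ 0.2076.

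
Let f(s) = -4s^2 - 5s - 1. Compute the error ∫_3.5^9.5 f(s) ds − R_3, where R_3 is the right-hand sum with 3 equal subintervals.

Exact integral: ∫_3.5^9.5 f(s) ds = -1287.
R_3 = -1645.
Error = -1287 − (-1645) = 358.

358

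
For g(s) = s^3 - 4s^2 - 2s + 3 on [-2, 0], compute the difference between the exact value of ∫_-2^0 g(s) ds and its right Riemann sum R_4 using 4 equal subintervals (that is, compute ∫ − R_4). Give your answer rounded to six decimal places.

-4.416667

Exact integral: ∫_-2^0 g(s) ds ≈ -4.66666667.
R_4 = -0.25.
Error ≈ -4.66666667 − (-0.25) ≈ -4.416667.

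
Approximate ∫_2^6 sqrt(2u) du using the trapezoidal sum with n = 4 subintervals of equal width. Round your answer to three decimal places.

Δu = (6 − 2)/4 = 1.
f(2) ≈ 2.000, f(3) ≈ 2.449, f(4) ≈ 2.828, f(5) ≈ 3.162, f(6) ≈ 3.464.
T_4 = (Δu/2)·[f(u_0) + 2f(u_1) + 2f(u_2) + 2f(u_3) + f(u_4)].
Sum ≈ 11.172.

11.172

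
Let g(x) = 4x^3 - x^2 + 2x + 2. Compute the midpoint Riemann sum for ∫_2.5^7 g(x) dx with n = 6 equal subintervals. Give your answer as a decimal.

2292.75

Δx = (7 − 2.5)/6 = 0.75.
Midpoints: 2.875, 3.625, 4.375, 5.125, 5.875, 6.625.
g(2.875) = 94.5390625, g(3.625) = 186.6484375, g(4.375) = 326.5703125, g(5.125) = 524.4296875, g(5.875) = 790.3515625, g(6.625) = 1134.4609375.
Sum = Δx · [g(2.875) + g(3.625) + g(4.375) + ...].
Sum = 2292.75.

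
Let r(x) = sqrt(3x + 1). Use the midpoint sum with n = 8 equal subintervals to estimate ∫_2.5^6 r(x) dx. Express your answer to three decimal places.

12.899

Δx = (6 − 2.5)/8 = 0.4375.
Midpoints: 2.71875, 3.15625, 3.59375, 4.03125, 4.46875, 4.90625, 5.34375, 5.78125.
r(2.71875) ≈ 3.026, r(3.15625) ≈ 3.236, r(3.59375) ≈ 3.432, r(4.03125) ≈ 3.619, r(4.46875) ≈ 3.796, r(4.90625) ≈ 3.965, r(5.34375) ≈ 4.127, r(5.78125) ≈ 4.283.
Sum = Δx · [r(2.71875) + r(3.15625) + r(3.59375) + ...].
Sum ≈ 12.899.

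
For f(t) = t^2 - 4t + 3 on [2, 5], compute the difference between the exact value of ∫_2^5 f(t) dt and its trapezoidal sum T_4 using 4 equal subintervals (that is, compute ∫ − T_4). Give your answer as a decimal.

Exact integral: ∫_2^5 f(t) dt = 6.
T_4 = 6.28125.
Error = 6 − 6.28125 = -0.28125.

-0.28125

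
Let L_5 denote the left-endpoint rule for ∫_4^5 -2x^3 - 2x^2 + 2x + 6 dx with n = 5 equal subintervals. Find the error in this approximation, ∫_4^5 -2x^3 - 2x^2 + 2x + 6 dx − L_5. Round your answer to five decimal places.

Exact integral: ∫_4^5 f(x) dx ≈ -210.1666667.
L_5 = -196.56.
Error ≈ -210.1666667 − (-196.56) ≈ -13.60667.

-13.60667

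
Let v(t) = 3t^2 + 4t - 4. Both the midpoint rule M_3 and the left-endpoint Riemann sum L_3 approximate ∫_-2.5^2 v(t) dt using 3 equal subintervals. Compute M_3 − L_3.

0.84375

M_3 = -1.40625.
L_3 = -2.25.
M_3 − L_3 = 0.84375.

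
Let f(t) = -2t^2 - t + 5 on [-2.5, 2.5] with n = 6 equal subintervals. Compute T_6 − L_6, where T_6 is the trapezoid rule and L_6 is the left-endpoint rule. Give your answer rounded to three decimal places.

-2.083

T_6 ≈ 3.00926.
L_6 ≈ 5.09259.
T_6 − L_6 ≈ -2.083.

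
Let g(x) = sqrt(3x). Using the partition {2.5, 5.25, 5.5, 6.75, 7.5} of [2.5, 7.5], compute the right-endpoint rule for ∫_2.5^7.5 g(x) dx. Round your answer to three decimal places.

21.112

Subinterval widths: 2.75, 0.25, 1.25, 0.75.
Right endpoints: 5.25, 5.5, 6.75, 7.5.
g(5.25) ≈ 3.969, g(5.5) ≈ 4.062, g(6.75) ≈ 4.500, g(7.5) ≈ 4.743.
Sum = Σ Δx_i · g(x_i).
Sum ≈ 21.112.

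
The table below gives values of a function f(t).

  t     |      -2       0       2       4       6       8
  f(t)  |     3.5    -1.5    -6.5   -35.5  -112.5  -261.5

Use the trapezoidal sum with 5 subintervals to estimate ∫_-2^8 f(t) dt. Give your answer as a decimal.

-570

Δt = 2.
T_5 = (2/2)·[3.5 + 2·(-1.5) + 2·(-6.5) + 2·(-35.5) + 2·(-112.5) + (-261.5)] = -570.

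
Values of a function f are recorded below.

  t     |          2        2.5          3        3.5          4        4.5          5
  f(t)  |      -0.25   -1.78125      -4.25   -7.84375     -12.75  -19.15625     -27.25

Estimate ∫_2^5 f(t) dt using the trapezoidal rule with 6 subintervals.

-29.765625

Δt = 0.5.
T_6 = (0.5/2)·[(-0.25) + 2·(-1.78125) + 2·(-4.25) + 2·(-7.84375) + 2·(-12.75) + 2·(-19.15625) + (-27.25)] = -29.765625.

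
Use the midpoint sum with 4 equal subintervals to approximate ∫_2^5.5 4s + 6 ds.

Δs = (5.5 − 2)/4 = 0.875.
Midpoints: 2.4375, 3.3125, 4.1875, 5.0625.
f(2.4375) = 15.75, f(3.3125) = 19.25, f(4.1875) = 22.75, f(5.0625) = 26.25.
Sum = Δs · [f(2.4375) + f(3.3125) + f(4.1875) + f(5.0625)].
Sum = 73.5.

73.5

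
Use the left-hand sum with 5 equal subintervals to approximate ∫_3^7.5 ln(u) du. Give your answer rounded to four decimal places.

Δu = (7.5 − 3)/5 = 0.9.
Left endpoints: 3, 3.9, 4.8, 5.7, 6.6.
f(3) ≈ 1.0986, f(3.9) ≈ 1.3610, f(4.8) ≈ 1.5686, f(5.7) ≈ 1.7405, f(6.6) ≈ 1.8871.
Sum = Δu · [f(3) + f(3.9) + f(4.8) + f(5.7) + f(6.6)].
Sum ≈ 6.8902.

6.8902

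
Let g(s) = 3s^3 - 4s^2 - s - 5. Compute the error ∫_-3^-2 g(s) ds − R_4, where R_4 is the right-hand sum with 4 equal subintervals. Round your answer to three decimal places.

Exact integral: ∫_-3^-2 g(s) ds ≈ -76.58333.
R_4 = -67.359375.
Error ≈ -76.58333 − (-67.359375) ≈ -9.224.

-9.224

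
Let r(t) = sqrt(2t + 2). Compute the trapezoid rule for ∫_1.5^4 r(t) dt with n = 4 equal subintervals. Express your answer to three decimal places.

6.810

Δt = (4 − 1.5)/4 = 0.625.
r(1.5) ≈ 2.236, r(2.125) ≈ 2.500, r(2.75) ≈ 2.739, r(3.375) ≈ 2.958, r(4) ≈ 3.162.
T_4 = (Δt/2)·[r(t_0) + 2r(t_1) + 2r(t_2) + 2r(t_3) + r(t_4)].
Sum ≈ 6.810.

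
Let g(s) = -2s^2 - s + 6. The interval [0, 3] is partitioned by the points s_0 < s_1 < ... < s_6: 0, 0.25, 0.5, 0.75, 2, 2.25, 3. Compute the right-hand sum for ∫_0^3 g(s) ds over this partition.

Subinterval widths: 0.25, 0.25, 0.25, 1.25, 0.25, 0.75.
Right endpoints: 0.25, 0.5, 0.75, 2, 2.25, 3.
g(0.25) = 5.625, g(0.5) = 5, g(0.75) = 4.125, g(2) = -4, g(2.25) = -6.375, g(3) = -15.
Sum = Σ Δs_i · g(s_i).
Sum = -14.15625.

-14.15625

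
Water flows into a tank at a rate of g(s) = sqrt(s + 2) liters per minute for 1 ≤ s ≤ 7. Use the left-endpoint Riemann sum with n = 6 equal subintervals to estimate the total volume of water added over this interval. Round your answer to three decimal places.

13.892

Δs = (7 − 1)/6 = 1.
Left endpoints: 1, 2, 3, 4, 5, 6.
g(1) ≈ 1.732, g(2) ≈ 2.000, g(3) ≈ 2.236, g(4) ≈ 2.449, g(5) ≈ 2.646, g(6) ≈ 2.828.
Sum = Δs · [g(1) + g(2) + g(3) + ...].
Sum ≈ 13.892.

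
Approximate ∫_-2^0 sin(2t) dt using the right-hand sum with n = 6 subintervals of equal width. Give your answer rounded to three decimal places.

-0.922

Δt = (0 − (-2))/6 = 1/3.
Right endpoints: -5/3, -4/3, -1, -2/3, -1/3, 0.
f(-5/3) ≈ 0.191, f(-4/3) ≈ -0.457, f(-1) ≈ -0.909, f(-2/3) ≈ -0.972, f(-1/3) ≈ -0.618, f(0) ≈ 0.000.
Sum = Δt · [f(-5/3) + f(-4/3) + f(-1) + ...].
Sum ≈ -0.922.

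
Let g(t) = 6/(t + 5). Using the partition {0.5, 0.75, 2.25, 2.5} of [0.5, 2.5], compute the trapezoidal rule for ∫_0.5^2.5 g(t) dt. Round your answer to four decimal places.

Subinterval widths: 0.25, 1.5, 0.25.
g(0.5) = 12/11, g(0.75) = 24/23, g(2.25) = 24/29, g(2.5) = 0.8.
On each subinterval the trapezoid contributes (Δt_i/2)·[g(t_{i-1}) + g(t_i)].
Sum ≈ 1.8735.

1.8735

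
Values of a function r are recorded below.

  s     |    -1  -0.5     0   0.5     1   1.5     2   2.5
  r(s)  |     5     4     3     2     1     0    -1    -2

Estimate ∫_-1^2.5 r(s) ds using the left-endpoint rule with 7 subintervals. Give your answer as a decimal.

7

Δs = 0.5.
Sum = 0.5·[5 + 4 + 3 + 2 + 1 + 0 + (-1)] = 7.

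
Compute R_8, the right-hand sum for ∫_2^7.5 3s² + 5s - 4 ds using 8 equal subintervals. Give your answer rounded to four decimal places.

Δs = (7.5 − 2)/8 = 0.6875.
Right endpoints: 2.6875, 3.375, 4.0625, 4.75, 5.4375, 6.125, 6.8125, 7.5.
f(2.6875) = 31.10546875, f(3.375) = 47.046875, f(4.0625) = 65.82421875, f(4.75) = 87.4375, f(5.4375) = 111.88671875, f(6.125) = 139.171875, f(6.8125) = 169.29296875, f(7.5) = 202.25.
Sum = Δs · [f(2.6875) + f(3.375) + f(4.0625) + ...].
Sum ≈ 587.1357.

587.1357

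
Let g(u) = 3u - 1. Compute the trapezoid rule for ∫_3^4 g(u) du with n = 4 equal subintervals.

Δu = (4 − 3)/4 = 0.25.
g(3) = 8, g(3.25) = 8.75, g(3.5) = 9.5, g(3.75) = 10.25, g(4) = 11.
T_4 = (Δu/2)·[g(u_0) + 2g(u_1) + 2g(u_2) + 2g(u_3) + g(u_4)].
Sum = 9.5.

9.5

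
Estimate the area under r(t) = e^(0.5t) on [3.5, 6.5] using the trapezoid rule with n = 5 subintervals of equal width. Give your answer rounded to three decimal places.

40.372

Δt = (6.5 − 3.5)/5 = 0.6.
r(3.5) ≈ 5.755, r(4.1) ≈ 7.768, r(4.7) ≈ 10.486, r(5.3) ≈ 14.154, r(5.9) ≈ 19.106, r(6.5) ≈ 25.790.
T_5 = (Δt/2)·[r(t_0) + 2r(t_1) + ... + 2r(t_{4}) + r(t_5)].
Sum ≈ 40.372.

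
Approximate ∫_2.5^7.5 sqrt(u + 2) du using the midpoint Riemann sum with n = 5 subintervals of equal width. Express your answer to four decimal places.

13.1597

Δu = (7.5 − 2.5)/5 = 1.
Midpoints: 3, 4, 5, 6, 7.
f(3) ≈ 2.2361, f(4) ≈ 2.4495, f(5) ≈ 2.6458, f(6) ≈ 2.8284, f(7) ≈ 3.0000.
Sum = Δu · [f(3) + f(4) + f(5) + f(6) + f(7)].
Sum ≈ 13.1597.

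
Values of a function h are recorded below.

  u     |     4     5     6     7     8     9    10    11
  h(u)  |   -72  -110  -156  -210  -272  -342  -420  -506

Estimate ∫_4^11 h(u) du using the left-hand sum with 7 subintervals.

-1582

Δu = 1.
Sum = 1·[(-72) + (-110) + (-156) + (-210) + (-272) + (-342) + (-420)] = -1582.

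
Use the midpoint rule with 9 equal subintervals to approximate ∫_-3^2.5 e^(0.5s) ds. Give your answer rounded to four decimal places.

6.5091

Δs = (2.5 − (-3))/9 = 11/18.
Midpoints: -97/36, -25/12, -53/36, -31/36, -0.25, 13/36, 35/36, 19/12, 79/36.
f(-97/36) ≈ 0.2600, f(-25/12) ≈ 0.3529, f(-53/36) ≈ 0.4790, f(-31/36) ≈ 0.6501, f(-0.25) ≈ 0.8825, f(13/36) ≈ 1.1979, f(35/36) ≈ 1.6260, f(19/12) ≈ 2.2071, f(79/36) ≈ 2.9958.
Sum = Δs · [f(-97/36) + f(-25/12) + f(-53/36) + ...].
Sum ≈ 6.5091.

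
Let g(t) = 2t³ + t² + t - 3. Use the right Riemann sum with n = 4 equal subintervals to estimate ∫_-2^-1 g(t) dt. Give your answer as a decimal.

-8.25

Δt = (-1 − (-2))/4 = 0.25.
Right endpoints: -1.75, -1.5, -1.25, -1.
g(-1.75) = -12.40625, g(-1.5) = -9, g(-1.25) = -6.59375, g(-1) = -5.
Sum = Δt · [g(-1.75) + g(-1.5) + g(-1.25) + g(-1)].
Sum = -8.25.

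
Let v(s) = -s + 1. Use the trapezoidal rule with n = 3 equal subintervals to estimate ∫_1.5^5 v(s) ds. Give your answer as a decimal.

-7.875

Δs = (5 − 1.5)/3 = 7/6.
v(1.5) = -0.5, v(8/3) = -5/3, v(23/6) = -17/6, v(5) = -4.
T_3 = (Δs/2)·[v(s_0) + 2v(s_1) + 2v(s_2) + v(s_3)].
Sum = -7.875.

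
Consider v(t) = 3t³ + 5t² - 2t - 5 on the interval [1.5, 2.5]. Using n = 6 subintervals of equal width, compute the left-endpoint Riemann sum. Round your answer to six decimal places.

Δt = (2.5 − 1.5)/6 = 1/6.
Left endpoints: 1.5, 5/3, 11/6, 2, 13/6, 7/3.
v(1.5) = 13.375, v(5/3) = 175/9, v(11/6) = 26.625, v(2) = 35, v(13/6) = 3215/72, v(7/3) = 167/3.
Sum = Δt · [v(1.5) + v(5/3) + v(11/6) + ...].
Sum ≈ 32.460648.

32.460648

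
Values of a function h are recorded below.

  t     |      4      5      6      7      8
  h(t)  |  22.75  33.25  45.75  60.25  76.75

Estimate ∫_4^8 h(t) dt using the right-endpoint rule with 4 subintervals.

216

Δt = 1.
Sum = 1·[33.25 + 45.75 + 60.25 + 76.75] = 216.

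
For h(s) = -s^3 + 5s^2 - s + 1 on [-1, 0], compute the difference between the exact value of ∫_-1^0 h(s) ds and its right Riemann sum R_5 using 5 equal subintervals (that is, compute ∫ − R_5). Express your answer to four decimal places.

0.6567

Exact integral: ∫_-1^0 h(s) ds ≈ 3.416667.
R_5 = 2.76.
Error ≈ 3.416667 − 2.76 ≈ 0.6567.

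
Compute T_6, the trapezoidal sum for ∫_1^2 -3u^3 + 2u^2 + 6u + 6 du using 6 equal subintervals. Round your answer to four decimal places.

Δu = (2 − 1)/6 = 1/6.
f(1) = 11, f(7/6) = 263/24, f(4/3) = 94/9, f(1.5) = 9.375, f(5/3) = 23/3, f(11/6) = 377/72, f(2) = 2.
T_6 = (Δu/2)·[f(u_0) + 2f(u_1) + ... + 2f(u_{5}) + f(u_6)].
Sum ≈ 8.3634.

8.3634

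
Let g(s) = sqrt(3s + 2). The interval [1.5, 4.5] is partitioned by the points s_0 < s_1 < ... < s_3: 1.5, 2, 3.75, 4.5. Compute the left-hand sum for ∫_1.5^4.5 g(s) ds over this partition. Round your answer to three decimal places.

Subinterval widths: 0.5, 1.75, 0.75.
Left endpoints: 1.5, 2, 3.75.
g(1.5) ≈ 2.550, g(2) ≈ 2.828, g(3.75) ≈ 3.640.
Sum = Σ Δs_i · g(s_i).
Sum ≈ 8.955.

8.955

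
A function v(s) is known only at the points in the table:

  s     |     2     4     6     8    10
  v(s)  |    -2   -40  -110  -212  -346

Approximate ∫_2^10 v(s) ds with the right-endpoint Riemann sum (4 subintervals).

-1416

Δs = 2.
Sum = 2·[(-40) + (-110) + (-212) + (-346)] = -1416.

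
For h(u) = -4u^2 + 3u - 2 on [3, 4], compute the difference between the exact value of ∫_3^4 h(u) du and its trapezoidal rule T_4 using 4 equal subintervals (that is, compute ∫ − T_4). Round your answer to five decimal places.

Exact integral: ∫_3^4 h(u) du ≈ -40.8333333.
T_4 = -40.875.
Error ≈ -40.8333333 − (-40.875) ≈ 0.04167.

0.04167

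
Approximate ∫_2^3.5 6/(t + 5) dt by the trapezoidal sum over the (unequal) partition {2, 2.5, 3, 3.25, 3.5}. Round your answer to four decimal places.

Subinterval widths: 0.5, 0.5, 0.25, 0.25.
f(2) = 6/7, f(2.5) = 0.8, f(3) = 0.75, f(3.25) = 8/11, f(3.5) = 12/17.
On each subinterval the trapezoid contributes (Δt_i/2)·[f(t_{i-1}) + f(t_i)].
Sum ≈ 1.1656.

1.1656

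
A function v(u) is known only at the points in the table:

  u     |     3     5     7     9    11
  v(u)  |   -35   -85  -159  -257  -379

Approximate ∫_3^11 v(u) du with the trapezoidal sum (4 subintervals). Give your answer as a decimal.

Δu = 2.
T_4 = (2/2)·[(-35) + 2·(-85) + 2·(-159) + 2·(-257) + (-379)] = -1416.

-1416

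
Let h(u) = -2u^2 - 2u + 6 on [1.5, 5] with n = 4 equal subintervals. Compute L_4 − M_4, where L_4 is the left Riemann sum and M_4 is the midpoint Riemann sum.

21.62890625

L_4 = -60.7578125.
M_4 = -82.38671875.
L_4 − M_4 = 21.62890625.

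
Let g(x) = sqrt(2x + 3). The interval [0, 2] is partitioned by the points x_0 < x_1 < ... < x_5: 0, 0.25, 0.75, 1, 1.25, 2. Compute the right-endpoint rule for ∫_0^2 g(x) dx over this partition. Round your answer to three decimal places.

Subinterval widths: 0.25, 0.5, 0.25, 0.25, 0.75.
Right endpoints: 0.25, 0.75, 1, 1.25, 2.
g(0.25) ≈ 1.871, g(0.75) ≈ 2.121, g(1) ≈ 2.236, g(1.25) ≈ 2.345, g(2) ≈ 2.646.
Sum = Σ Δx_i · g(x_i).
Sum ≈ 4.658.

4.658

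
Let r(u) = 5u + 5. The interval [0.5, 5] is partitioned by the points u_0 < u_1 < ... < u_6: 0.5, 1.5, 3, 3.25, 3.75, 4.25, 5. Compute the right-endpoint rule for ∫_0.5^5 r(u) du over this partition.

95.3125

Subinterval widths: 1, 1.5, 0.25, 0.5, 0.5, 0.75.
Right endpoints: 1.5, 3, 3.25, 3.75, 4.25, 5.
r(1.5) = 12.5, r(3) = 20, r(3.25) = 21.25, r(3.75) = 23.75, r(4.25) = 26.25, r(5) = 30.
Sum = Σ Δu_i · r(u_i).
Sum = 95.3125.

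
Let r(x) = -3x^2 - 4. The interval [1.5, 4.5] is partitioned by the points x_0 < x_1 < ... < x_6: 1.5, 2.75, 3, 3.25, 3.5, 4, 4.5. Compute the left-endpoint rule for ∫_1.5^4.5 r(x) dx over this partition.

Subinterval widths: 1.25, 0.25, 0.25, 0.25, 0.5, 0.5.
Left endpoints: 1.5, 2.75, 3, 3.25, 3.5, 4.
r(1.5) = -10.75, r(2.75) = -26.6875, r(3) = -31, r(3.25) = -35.6875, r(3.5) = -40.75, r(4) = -52.
Sum = Σ Δx_i · r(x_i).
Sum = -83.15625.

-83.15625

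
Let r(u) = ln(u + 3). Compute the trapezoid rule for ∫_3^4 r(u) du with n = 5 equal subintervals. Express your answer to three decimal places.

Δu = (4 − 3)/5 = 0.2.
r(3) ≈ 1.792, r(3.2) ≈ 1.825, r(3.4) ≈ 1.856, r(3.6) ≈ 1.887, r(3.8) ≈ 1.917, r(4) ≈ 1.946.
T_5 = (Δu/2)·[r(u_0) + 2r(u_1) + ... + 2r(u_{4}) + r(u_5)].
Sum ≈ 1.871.

1.871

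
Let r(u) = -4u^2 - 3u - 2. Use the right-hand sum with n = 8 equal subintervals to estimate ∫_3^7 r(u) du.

Δu = (7 − 3)/8 = 0.5.
Right endpoints: 3.5, 4, 4.5, 5, 5.5, 6, 6.5, 7.
r(3.5) = -61.5, r(4) = -78, r(4.5) = -96.5, r(5) = -117, r(5.5) = -139.5, r(6) = -164, r(6.5) = -190.5, r(7) = -219.
Sum = Δu · [r(3.5) + r(4) + r(4.5) + ...].
Sum = -533.

-533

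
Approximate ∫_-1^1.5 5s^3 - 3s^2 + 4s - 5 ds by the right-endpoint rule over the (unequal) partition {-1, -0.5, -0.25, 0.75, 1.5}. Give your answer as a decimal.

Subinterval widths: 0.5, 0.25, 1, 0.75.
Right endpoints: -0.5, -0.25, 0.75, 1.5.
f(-0.5) = -8.375, f(-0.25) = -6.265625, f(0.75) = -1.578125, f(1.5) = 11.125.
Sum = Σ Δs_i · f(s_i).
Sum = 1.01171875.

1.01171875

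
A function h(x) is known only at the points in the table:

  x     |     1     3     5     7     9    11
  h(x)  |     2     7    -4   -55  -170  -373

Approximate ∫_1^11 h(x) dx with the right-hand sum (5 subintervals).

Δx = 2.
Sum = 2·[7 + (-4) + (-55) + (-170) + (-373)] = -1190.

-1190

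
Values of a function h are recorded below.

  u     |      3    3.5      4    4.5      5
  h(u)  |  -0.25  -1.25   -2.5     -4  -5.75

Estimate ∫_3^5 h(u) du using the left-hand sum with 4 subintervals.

-4

Δu = 0.5.
Sum = 0.5·[(-0.25) + (-1.25) + (-2.5) + (-4)] = -4.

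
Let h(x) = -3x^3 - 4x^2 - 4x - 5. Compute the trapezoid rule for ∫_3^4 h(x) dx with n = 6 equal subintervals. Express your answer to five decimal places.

Δx = (4 − 3)/6 = 1/6.
h(3) = -134, h(19/6) = -3673/24, h(10/3) = -1565/9, h(3.5) = -196.625, h(11/3) = -664/3, h(23/6) = -17863/72, h(4) = -277.
T_6 = (Δx/2)·[h(x_0) + 2h(x_1) + ... + 2h(x_{5}) + h(x_6)].
Sum ≈ -199.74769.

-199.74769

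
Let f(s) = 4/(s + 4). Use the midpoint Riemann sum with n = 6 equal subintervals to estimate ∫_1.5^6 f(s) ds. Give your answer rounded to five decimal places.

2.38920

Δs = (6 − 1.5)/6 = 0.75.
Midpoints: 1.875, 2.625, 3.375, 4.125, 4.875, 5.625.
f(1.875) = 32/47, f(2.625) = 32/53, f(3.375) = 32/59, f(4.125) = 32/65, f(4.875) = 32/71, f(5.625) = 32/77.
Sum = Δs · [f(1.875) + f(2.625) + f(3.375) + ...].
Sum ≈ 2.38920.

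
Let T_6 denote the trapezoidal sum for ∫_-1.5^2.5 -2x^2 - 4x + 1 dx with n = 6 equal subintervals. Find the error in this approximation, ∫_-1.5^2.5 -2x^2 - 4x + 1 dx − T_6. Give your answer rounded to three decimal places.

0.593

Exact integral: ∫_-1.5^2.5 f(x) dx ≈ -16.66667.
T_6 ≈ -17.25926.
Error ≈ -16.66667 − (-17.25926) ≈ 0.593.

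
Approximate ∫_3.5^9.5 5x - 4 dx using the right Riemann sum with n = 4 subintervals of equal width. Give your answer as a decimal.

193.5

Δx = (9.5 − 3.5)/4 = 1.5.
Right endpoints: 5, 6.5, 8, 9.5.
f(5) = 21, f(6.5) = 28.5, f(8) = 36, f(9.5) = 43.5.
Sum = Δx · [f(5) + f(6.5) + f(8) + f(9.5)].
Sum = 193.5.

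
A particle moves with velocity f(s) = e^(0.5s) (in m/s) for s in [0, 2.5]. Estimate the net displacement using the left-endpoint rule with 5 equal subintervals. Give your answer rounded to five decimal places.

4.38401

Δs = (2.5 − 0)/5 = 0.5.
Left endpoints: 0, 0.5, 1, 1.5, 2.
f(0) ≈ 1.00000, f(0.5) ≈ 1.28403, f(1) ≈ 1.64872, f(1.5) ≈ 2.11700, f(2) ≈ 2.71828.
Sum = Δs · [f(0) + f(0.5) + f(1) + f(1.5) + f(2)].
Sum ≈ 4.38401.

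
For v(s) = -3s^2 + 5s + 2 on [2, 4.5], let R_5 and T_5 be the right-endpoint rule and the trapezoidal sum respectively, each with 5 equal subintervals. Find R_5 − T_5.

-9.0625

R_5 = -46.875.
T_5 = -37.8125.
R_5 − T_5 = -9.0625.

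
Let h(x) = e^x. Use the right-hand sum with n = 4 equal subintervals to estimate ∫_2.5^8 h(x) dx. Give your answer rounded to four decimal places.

5463.4404

Δx = (8 − 2.5)/4 = 1.375.
Right endpoints: 3.875, 5.25, 6.625, 8.
h(3.875) ≈ 48.1827, h(5.25) ≈ 190.5663, h(6.625) ≈ 753.7042, h(8) ≈ 2980.9580.
Sum = Δx · [h(3.875) + h(5.25) + h(6.625) + h(8)].
Sum ≈ 5463.4404.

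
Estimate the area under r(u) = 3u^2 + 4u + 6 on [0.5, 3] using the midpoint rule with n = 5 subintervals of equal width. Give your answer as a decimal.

Δu = (3 − 0.5)/5 = 0.5.
Midpoints: 0.75, 1.25, 1.75, 2.25, 2.75.
r(0.75) = 10.6875, r(1.25) = 15.6875, r(1.75) = 22.1875, r(2.25) = 30.1875, r(2.75) = 39.6875.
Sum = Δu · [r(0.75) + r(1.25) + r(1.75) + r(2.25) + r(2.75)].
Sum = 59.21875.

59.21875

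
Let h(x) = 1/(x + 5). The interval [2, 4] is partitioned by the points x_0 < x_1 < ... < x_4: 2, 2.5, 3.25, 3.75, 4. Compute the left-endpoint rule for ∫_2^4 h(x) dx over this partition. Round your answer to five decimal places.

0.26061

Subinterval widths: 0.5, 0.75, 0.5, 0.25.
Left endpoints: 2, 2.5, 3.25, 3.75.
h(2) = 1/7, h(2.5) = 2/15, h(3.25) = 4/33, h(3.75) = 4/35.
Sum = Σ Δx_i · h(x_i).
Sum ≈ 0.26061.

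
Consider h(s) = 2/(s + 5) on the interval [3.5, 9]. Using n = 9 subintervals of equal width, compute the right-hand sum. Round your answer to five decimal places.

0.97028

Δs = (9 − 3.5)/9 = 11/18.
Right endpoints: 37/9, 85/18, 16/3, 107/18, 59/9, 43/6, 70/9, 151/18, 9.
h(37/9) = 9/41, h(85/18) = 36/175, h(16/3) = 6/31, h(107/18) = 36/197, h(59/9) = 9/52, h(43/6) = 12/73, h(70/9) = 18/115, h(151/18) = 36/241, h(9) = 1/7.
Sum = Δs · [h(37/9) + h(85/18) + h(16/3) + ...].
Sum ≈ 0.97028.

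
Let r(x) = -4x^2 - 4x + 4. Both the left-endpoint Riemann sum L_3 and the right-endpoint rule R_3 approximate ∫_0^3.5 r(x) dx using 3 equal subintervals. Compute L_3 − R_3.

73.5

L_3 ≈ -34.0925926.
R_3 ≈ -107.5925926.
L_3 − R_3 = 73.5.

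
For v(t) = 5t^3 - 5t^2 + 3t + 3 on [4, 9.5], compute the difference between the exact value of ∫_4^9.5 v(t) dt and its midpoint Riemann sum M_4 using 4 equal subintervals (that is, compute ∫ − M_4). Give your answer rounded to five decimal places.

Exact integral: ∫_4^9.5 v(t) dt ≈ 8666.9114583.
M_4 ≈ 8583.5073242.
Error ≈ 8666.9114583 − 8583.5073242 ≈ 83.40413.

83.40413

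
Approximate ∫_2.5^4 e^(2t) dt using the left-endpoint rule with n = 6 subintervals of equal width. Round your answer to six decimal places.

1091.587773

Δt = (4 − 2.5)/6 = 0.25.
Left endpoints: 2.5, 2.75, 3, 3.25, 3.5, 3.75.
f(2.5) ≈ 148.413159, f(2.75) ≈ 244.691932, f(3) ≈ 403.428793, f(3.25) ≈ 665.141633, f(3.5) ≈ 1096.633158, f(3.75) ≈ 1808.042414.
Sum = Δt · [f(2.5) + f(2.75) + f(3) + ...].
Sum ≈ 1091.587773.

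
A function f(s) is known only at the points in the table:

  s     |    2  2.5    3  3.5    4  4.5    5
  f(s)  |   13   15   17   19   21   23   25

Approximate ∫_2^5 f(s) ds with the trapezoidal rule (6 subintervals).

57

Δs = 0.5.
T_6 = (0.5/2)·[13 + 2·15 + 2·17 + 2·19 + 2·21 + 2·23 + 25] = 57.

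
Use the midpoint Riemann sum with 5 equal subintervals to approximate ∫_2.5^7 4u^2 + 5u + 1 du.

546.66

Δu = (7 − 2.5)/5 = 0.9.
Midpoints: 2.95, 3.85, 4.75, 5.65, 6.55.
f(2.95) = 50.56, f(3.85) = 79.54, f(4.75) = 115, f(5.65) = 156.94, f(6.55) = 205.36.
Sum = Δu · [f(2.95) + f(3.85) + f(4.75) + f(5.65) + f(6.55)].
Sum = 546.66.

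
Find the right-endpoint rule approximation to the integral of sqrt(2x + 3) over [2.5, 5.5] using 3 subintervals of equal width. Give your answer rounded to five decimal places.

10.36804

Δx = (5.5 − 2.5)/3 = 1.
Right endpoints: 3.5, 4.5, 5.5.
f(3.5) ≈ 3.16228, f(4.5) ≈ 3.46410, f(5.5) ≈ 3.74166.
Sum = Δx · [f(3.5) + f(4.5) + f(5.5)].
Sum ≈ 10.36804.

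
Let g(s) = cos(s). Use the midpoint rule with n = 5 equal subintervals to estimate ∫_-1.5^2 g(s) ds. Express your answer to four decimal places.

1.9463

Δs = (2 − (-1.5))/5 = 0.7.
Midpoints: -1.15, -0.45, 0.25, 0.95, 1.65.
g(-1.15) ≈ 0.4085, g(-0.45) ≈ 0.9004, g(0.25) ≈ 0.9689, g(0.95) ≈ 0.5817, g(1.65) ≈ -0.0791.
Sum = Δs · [g(-1.15) + g(-0.45) + g(0.25) + g(0.95) + g(1.65)].
Sum ≈ 1.9463.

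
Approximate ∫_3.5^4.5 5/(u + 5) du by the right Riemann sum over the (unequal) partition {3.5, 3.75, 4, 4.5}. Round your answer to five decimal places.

0.54490

Subinterval widths: 0.25, 0.25, 0.5.
Right endpoints: 3.75, 4, 4.5.
f(3.75) = 4/7, f(4) = 5/9, f(4.5) = 10/19.
Sum = Σ Δu_i · f(u_i).
Sum ≈ 0.54490.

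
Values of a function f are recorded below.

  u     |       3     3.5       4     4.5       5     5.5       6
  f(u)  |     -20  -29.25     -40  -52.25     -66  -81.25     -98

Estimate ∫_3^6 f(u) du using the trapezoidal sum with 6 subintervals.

-163.875

Δu = 0.5.
T_6 = (0.5/2)·[(-20) + 2·(-29.25) + 2·(-40) + 2·(-52.25) + 2·(-66) + 2·(-81.25) + (-98)] = -163.875.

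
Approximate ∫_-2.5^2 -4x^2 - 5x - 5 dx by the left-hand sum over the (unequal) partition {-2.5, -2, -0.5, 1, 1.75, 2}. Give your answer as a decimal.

Subinterval widths: 0.5, 1.5, 1.5, 0.75, 0.25.
Left endpoints: -2.5, -2, -0.5, 1, 1.75.
f(-2.5) = -17.5, f(-2) = -11, f(-0.5) = -3.5, f(1) = -14, f(1.75) = -26.
Sum = Σ Δx_i · f(x_i).
Sum = -47.5.

-47.5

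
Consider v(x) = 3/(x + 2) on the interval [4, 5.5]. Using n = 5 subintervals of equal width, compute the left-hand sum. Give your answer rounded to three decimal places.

Δx = (5.5 − 4)/5 = 0.3.
Left endpoints: 4, 4.3, 4.6, 4.9, 5.2.
v(4) = 0.5, v(4.3) = 10/21, v(4.6) = 5/11, v(4.9) = 10/23, v(5.2) = 5/12.
Sum = Δx · [v(4) + v(4.3) + v(4.6) + v(4.9) + v(5.2)].
Sum ≈ 0.685.

0.685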